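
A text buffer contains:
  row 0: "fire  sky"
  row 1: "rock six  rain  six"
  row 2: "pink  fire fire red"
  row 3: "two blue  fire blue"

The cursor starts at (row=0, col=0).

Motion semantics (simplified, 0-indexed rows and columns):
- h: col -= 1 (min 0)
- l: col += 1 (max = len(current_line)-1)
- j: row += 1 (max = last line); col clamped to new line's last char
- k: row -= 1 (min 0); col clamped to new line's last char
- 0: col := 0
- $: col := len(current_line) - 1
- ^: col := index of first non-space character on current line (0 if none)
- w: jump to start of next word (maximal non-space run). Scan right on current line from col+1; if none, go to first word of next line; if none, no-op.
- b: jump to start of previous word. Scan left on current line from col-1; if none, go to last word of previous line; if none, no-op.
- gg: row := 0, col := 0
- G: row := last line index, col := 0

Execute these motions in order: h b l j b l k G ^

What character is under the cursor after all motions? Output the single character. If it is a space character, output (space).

After 1 (h): row=0 col=0 char='f'
After 2 (b): row=0 col=0 char='f'
After 3 (l): row=0 col=1 char='i'
After 4 (j): row=1 col=1 char='o'
After 5 (b): row=1 col=0 char='r'
After 6 (l): row=1 col=1 char='o'
After 7 (k): row=0 col=1 char='i'
After 8 (G): row=3 col=0 char='t'
After 9 (^): row=3 col=0 char='t'

Answer: t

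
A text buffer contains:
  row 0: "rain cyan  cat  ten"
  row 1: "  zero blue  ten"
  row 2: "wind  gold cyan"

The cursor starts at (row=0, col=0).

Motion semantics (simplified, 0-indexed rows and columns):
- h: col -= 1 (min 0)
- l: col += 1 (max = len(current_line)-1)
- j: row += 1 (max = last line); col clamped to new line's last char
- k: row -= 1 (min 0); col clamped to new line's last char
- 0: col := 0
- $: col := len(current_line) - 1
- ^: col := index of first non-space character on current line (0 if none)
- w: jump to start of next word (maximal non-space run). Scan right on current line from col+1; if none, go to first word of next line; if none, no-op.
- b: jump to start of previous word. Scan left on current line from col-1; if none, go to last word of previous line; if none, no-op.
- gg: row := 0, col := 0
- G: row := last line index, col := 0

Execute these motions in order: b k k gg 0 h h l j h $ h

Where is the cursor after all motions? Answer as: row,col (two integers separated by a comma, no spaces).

Answer: 1,14

Derivation:
After 1 (b): row=0 col=0 char='r'
After 2 (k): row=0 col=0 char='r'
After 3 (k): row=0 col=0 char='r'
After 4 (gg): row=0 col=0 char='r'
After 5 (0): row=0 col=0 char='r'
After 6 (h): row=0 col=0 char='r'
After 7 (h): row=0 col=0 char='r'
After 8 (l): row=0 col=1 char='a'
After 9 (j): row=1 col=1 char='_'
After 10 (h): row=1 col=0 char='_'
After 11 ($): row=1 col=15 char='n'
After 12 (h): row=1 col=14 char='e'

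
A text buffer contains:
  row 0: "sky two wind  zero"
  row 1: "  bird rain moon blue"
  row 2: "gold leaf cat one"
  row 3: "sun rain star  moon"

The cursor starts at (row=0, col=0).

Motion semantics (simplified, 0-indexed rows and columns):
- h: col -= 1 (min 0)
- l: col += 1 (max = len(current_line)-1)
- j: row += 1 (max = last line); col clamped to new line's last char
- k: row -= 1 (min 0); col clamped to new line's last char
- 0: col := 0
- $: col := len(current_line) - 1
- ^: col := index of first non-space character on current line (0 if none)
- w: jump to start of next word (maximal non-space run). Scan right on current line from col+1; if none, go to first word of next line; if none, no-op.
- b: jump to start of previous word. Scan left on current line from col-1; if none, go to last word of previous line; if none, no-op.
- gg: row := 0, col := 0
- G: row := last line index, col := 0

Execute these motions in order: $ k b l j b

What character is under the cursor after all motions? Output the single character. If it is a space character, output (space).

After 1 ($): row=0 col=17 char='o'
After 2 (k): row=0 col=17 char='o'
After 3 (b): row=0 col=14 char='z'
After 4 (l): row=0 col=15 char='e'
After 5 (j): row=1 col=15 char='n'
After 6 (b): row=1 col=12 char='m'

Answer: m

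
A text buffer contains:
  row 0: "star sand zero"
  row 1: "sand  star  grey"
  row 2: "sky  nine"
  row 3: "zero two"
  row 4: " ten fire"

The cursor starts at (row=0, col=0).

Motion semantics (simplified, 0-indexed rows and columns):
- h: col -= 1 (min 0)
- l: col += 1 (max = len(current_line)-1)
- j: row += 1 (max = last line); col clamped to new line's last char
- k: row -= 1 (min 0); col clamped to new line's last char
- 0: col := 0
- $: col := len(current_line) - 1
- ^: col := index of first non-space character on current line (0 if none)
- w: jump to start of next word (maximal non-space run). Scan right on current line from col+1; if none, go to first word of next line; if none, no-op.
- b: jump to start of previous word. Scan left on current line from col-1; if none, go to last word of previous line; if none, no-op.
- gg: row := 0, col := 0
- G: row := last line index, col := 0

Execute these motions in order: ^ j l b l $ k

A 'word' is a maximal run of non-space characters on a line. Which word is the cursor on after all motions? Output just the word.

After 1 (^): row=0 col=0 char='s'
After 2 (j): row=1 col=0 char='s'
After 3 (l): row=1 col=1 char='a'
After 4 (b): row=1 col=0 char='s'
After 5 (l): row=1 col=1 char='a'
After 6 ($): row=1 col=15 char='y'
After 7 (k): row=0 col=13 char='o'

Answer: zero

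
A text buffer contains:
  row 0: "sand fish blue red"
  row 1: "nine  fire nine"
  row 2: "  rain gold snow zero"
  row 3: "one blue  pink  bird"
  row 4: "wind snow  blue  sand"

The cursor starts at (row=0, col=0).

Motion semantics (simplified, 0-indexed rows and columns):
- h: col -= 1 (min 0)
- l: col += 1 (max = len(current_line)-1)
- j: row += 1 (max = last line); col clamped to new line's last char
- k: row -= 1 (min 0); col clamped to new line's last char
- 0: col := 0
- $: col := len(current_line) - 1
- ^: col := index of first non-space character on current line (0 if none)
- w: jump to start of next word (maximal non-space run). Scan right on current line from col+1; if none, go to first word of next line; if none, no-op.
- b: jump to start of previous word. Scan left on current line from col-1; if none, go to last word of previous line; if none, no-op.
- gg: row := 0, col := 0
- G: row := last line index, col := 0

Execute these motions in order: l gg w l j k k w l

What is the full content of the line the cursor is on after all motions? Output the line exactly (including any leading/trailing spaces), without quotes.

After 1 (l): row=0 col=1 char='a'
After 2 (gg): row=0 col=0 char='s'
After 3 (w): row=0 col=5 char='f'
After 4 (l): row=0 col=6 char='i'
After 5 (j): row=1 col=6 char='f'
After 6 (k): row=0 col=6 char='i'
After 7 (k): row=0 col=6 char='i'
After 8 (w): row=0 col=10 char='b'
After 9 (l): row=0 col=11 char='l'

Answer: sand fish blue red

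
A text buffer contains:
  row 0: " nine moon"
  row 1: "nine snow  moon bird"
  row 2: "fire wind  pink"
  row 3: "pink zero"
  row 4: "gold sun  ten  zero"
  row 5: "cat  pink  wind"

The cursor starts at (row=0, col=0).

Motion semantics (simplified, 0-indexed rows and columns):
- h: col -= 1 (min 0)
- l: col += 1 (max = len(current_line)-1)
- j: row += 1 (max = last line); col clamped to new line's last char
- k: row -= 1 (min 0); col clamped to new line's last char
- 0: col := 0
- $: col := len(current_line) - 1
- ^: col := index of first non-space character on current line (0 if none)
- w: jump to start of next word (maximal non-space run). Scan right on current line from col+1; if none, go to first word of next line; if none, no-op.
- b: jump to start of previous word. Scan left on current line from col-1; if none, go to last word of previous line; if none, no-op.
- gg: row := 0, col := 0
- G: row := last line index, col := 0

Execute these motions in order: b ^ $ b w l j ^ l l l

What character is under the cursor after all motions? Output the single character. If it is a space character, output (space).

After 1 (b): row=0 col=0 char='_'
After 2 (^): row=0 col=1 char='n'
After 3 ($): row=0 col=9 char='n'
After 4 (b): row=0 col=6 char='m'
After 5 (w): row=1 col=0 char='n'
After 6 (l): row=1 col=1 char='i'
After 7 (j): row=2 col=1 char='i'
After 8 (^): row=2 col=0 char='f'
After 9 (l): row=2 col=1 char='i'
After 10 (l): row=2 col=2 char='r'
After 11 (l): row=2 col=3 char='e'

Answer: e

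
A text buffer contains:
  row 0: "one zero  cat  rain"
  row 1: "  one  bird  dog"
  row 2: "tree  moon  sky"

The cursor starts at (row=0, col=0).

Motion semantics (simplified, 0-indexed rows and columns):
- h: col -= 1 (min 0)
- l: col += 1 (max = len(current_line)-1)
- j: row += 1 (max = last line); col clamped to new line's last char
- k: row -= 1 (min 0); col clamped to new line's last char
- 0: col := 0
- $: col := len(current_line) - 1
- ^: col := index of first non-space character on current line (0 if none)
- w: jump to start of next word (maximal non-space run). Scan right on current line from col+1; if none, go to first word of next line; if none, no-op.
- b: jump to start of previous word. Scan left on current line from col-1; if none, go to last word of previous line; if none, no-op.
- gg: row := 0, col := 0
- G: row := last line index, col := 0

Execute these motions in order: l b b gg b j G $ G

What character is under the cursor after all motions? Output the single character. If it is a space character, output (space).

Answer: t

Derivation:
After 1 (l): row=0 col=1 char='n'
After 2 (b): row=0 col=0 char='o'
After 3 (b): row=0 col=0 char='o'
After 4 (gg): row=0 col=0 char='o'
After 5 (b): row=0 col=0 char='o'
After 6 (j): row=1 col=0 char='_'
After 7 (G): row=2 col=0 char='t'
After 8 ($): row=2 col=14 char='y'
After 9 (G): row=2 col=0 char='t'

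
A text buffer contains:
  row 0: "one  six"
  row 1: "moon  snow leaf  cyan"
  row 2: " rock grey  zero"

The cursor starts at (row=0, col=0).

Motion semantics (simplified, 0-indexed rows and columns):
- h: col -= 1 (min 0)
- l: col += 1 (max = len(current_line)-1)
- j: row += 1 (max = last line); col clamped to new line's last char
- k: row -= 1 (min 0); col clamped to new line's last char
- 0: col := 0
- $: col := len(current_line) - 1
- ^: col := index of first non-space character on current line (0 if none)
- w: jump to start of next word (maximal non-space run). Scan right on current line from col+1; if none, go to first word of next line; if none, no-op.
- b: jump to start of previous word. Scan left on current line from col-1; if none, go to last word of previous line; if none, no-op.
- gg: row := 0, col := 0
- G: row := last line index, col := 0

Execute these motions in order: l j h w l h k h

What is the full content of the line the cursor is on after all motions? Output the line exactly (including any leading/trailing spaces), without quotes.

Answer: one  six

Derivation:
After 1 (l): row=0 col=1 char='n'
After 2 (j): row=1 col=1 char='o'
After 3 (h): row=1 col=0 char='m'
After 4 (w): row=1 col=6 char='s'
After 5 (l): row=1 col=7 char='n'
After 6 (h): row=1 col=6 char='s'
After 7 (k): row=0 col=6 char='i'
After 8 (h): row=0 col=5 char='s'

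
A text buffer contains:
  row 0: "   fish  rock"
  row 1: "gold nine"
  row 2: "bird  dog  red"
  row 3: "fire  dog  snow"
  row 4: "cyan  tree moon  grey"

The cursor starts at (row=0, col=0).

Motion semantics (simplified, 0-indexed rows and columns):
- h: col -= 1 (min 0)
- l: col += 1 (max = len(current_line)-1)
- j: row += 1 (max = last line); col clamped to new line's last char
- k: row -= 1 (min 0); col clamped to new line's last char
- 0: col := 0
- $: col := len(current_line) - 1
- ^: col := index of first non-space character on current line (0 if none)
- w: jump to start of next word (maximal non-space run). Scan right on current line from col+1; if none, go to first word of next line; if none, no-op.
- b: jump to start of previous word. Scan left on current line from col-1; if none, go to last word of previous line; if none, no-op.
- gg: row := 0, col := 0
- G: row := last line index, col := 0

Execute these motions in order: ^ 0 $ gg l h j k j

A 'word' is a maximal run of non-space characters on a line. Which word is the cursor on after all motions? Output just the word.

After 1 (^): row=0 col=3 char='f'
After 2 (0): row=0 col=0 char='_'
After 3 ($): row=0 col=12 char='k'
After 4 (gg): row=0 col=0 char='_'
After 5 (l): row=0 col=1 char='_'
After 6 (h): row=0 col=0 char='_'
After 7 (j): row=1 col=0 char='g'
After 8 (k): row=0 col=0 char='_'
After 9 (j): row=1 col=0 char='g'

Answer: gold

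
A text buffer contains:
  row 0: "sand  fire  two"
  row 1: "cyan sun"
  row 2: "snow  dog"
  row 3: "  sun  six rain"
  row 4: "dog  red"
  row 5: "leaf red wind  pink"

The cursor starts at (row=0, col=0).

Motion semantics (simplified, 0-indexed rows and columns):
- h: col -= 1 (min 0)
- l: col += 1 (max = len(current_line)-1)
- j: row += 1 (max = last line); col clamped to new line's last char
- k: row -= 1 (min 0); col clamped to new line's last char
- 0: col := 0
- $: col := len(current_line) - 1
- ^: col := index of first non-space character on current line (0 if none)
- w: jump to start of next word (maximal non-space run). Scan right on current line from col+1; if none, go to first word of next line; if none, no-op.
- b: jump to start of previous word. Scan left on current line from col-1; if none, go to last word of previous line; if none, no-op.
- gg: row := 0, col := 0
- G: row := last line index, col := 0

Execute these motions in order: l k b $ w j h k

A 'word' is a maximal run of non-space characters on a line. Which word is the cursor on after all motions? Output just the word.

Answer: cyan

Derivation:
After 1 (l): row=0 col=1 char='a'
After 2 (k): row=0 col=1 char='a'
After 3 (b): row=0 col=0 char='s'
After 4 ($): row=0 col=14 char='o'
After 5 (w): row=1 col=0 char='c'
After 6 (j): row=2 col=0 char='s'
After 7 (h): row=2 col=0 char='s'
After 8 (k): row=1 col=0 char='c'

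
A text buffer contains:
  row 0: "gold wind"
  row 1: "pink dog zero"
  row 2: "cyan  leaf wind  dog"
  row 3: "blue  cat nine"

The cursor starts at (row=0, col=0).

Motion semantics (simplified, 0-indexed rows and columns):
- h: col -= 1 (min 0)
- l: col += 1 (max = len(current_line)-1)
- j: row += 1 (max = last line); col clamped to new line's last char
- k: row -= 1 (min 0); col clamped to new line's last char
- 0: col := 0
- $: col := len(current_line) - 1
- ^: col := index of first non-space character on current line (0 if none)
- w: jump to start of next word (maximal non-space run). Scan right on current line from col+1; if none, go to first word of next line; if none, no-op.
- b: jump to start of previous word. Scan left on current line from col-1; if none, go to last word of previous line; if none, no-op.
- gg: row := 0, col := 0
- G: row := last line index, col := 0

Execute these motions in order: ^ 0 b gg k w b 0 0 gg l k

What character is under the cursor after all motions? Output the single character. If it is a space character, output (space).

After 1 (^): row=0 col=0 char='g'
After 2 (0): row=0 col=0 char='g'
After 3 (b): row=0 col=0 char='g'
After 4 (gg): row=0 col=0 char='g'
After 5 (k): row=0 col=0 char='g'
After 6 (w): row=0 col=5 char='w'
After 7 (b): row=0 col=0 char='g'
After 8 (0): row=0 col=0 char='g'
After 9 (0): row=0 col=0 char='g'
After 10 (gg): row=0 col=0 char='g'
After 11 (l): row=0 col=1 char='o'
After 12 (k): row=0 col=1 char='o'

Answer: o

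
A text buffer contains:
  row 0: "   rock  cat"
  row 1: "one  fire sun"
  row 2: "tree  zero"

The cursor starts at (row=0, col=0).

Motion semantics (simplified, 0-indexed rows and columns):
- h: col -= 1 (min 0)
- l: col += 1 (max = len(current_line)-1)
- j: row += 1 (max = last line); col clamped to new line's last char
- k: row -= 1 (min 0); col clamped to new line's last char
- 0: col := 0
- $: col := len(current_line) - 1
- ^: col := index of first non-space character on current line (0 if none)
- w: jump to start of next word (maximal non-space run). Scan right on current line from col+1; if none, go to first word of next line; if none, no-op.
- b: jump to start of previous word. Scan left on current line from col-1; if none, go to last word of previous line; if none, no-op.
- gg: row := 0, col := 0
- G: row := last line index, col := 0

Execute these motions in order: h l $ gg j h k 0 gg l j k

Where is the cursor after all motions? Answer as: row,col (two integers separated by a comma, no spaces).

Answer: 0,1

Derivation:
After 1 (h): row=0 col=0 char='_'
After 2 (l): row=0 col=1 char='_'
After 3 ($): row=0 col=11 char='t'
After 4 (gg): row=0 col=0 char='_'
After 5 (j): row=1 col=0 char='o'
After 6 (h): row=1 col=0 char='o'
After 7 (k): row=0 col=0 char='_'
After 8 (0): row=0 col=0 char='_'
After 9 (gg): row=0 col=0 char='_'
After 10 (l): row=0 col=1 char='_'
After 11 (j): row=1 col=1 char='n'
After 12 (k): row=0 col=1 char='_'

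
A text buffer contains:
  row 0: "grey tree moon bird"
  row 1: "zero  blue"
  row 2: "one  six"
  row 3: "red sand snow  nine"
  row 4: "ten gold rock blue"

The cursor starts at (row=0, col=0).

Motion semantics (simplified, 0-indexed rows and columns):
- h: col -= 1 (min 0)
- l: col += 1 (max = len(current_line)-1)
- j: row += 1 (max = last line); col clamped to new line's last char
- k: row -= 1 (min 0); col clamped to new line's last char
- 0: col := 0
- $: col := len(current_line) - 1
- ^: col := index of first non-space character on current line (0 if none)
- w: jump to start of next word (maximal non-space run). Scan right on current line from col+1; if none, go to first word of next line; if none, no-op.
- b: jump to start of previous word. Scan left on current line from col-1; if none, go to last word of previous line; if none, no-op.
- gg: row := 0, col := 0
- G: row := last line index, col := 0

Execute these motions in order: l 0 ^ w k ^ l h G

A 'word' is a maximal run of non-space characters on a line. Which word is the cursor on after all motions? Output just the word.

After 1 (l): row=0 col=1 char='r'
After 2 (0): row=0 col=0 char='g'
After 3 (^): row=0 col=0 char='g'
After 4 (w): row=0 col=5 char='t'
After 5 (k): row=0 col=5 char='t'
After 6 (^): row=0 col=0 char='g'
After 7 (l): row=0 col=1 char='r'
After 8 (h): row=0 col=0 char='g'
After 9 (G): row=4 col=0 char='t'

Answer: ten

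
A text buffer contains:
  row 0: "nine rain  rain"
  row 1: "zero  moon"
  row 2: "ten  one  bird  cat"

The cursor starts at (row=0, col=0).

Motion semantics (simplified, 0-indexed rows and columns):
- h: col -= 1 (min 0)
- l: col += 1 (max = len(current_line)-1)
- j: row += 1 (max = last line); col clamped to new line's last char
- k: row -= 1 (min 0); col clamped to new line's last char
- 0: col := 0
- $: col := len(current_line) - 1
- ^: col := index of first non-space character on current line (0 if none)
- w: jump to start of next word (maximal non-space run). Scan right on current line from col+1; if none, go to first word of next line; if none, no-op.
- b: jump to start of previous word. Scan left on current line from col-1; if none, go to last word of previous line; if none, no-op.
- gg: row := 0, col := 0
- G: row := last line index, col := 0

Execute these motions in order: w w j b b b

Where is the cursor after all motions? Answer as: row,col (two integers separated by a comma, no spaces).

Answer: 0,11

Derivation:
After 1 (w): row=0 col=5 char='r'
After 2 (w): row=0 col=11 char='r'
After 3 (j): row=1 col=9 char='n'
After 4 (b): row=1 col=6 char='m'
After 5 (b): row=1 col=0 char='z'
After 6 (b): row=0 col=11 char='r'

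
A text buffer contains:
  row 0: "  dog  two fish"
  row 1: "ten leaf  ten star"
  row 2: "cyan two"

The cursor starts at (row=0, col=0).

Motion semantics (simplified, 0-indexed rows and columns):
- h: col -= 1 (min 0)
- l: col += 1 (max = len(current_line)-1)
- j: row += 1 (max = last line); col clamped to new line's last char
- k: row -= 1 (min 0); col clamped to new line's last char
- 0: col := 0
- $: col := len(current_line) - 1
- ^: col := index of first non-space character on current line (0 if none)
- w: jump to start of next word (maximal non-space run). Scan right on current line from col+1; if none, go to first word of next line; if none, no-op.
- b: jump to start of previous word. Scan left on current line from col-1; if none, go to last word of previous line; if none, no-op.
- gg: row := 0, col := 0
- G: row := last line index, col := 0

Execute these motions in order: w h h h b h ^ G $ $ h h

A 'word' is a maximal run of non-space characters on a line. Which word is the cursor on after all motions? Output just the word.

After 1 (w): row=0 col=2 char='d'
After 2 (h): row=0 col=1 char='_'
After 3 (h): row=0 col=0 char='_'
After 4 (h): row=0 col=0 char='_'
After 5 (b): row=0 col=0 char='_'
After 6 (h): row=0 col=0 char='_'
After 7 (^): row=0 col=2 char='d'
After 8 (G): row=2 col=0 char='c'
After 9 ($): row=2 col=7 char='o'
After 10 ($): row=2 col=7 char='o'
After 11 (h): row=2 col=6 char='w'
After 12 (h): row=2 col=5 char='t'

Answer: two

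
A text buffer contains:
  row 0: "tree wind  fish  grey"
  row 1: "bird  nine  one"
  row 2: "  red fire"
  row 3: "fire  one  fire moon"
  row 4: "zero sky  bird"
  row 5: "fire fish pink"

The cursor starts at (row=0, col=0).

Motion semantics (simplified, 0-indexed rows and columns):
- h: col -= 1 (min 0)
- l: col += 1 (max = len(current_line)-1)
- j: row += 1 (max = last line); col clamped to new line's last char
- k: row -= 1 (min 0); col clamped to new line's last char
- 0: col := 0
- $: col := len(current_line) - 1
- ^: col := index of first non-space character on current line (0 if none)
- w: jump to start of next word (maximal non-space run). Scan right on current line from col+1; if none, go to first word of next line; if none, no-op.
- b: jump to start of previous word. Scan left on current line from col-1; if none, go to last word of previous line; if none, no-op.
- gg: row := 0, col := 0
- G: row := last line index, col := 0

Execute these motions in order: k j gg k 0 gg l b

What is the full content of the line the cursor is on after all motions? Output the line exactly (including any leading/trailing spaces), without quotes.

After 1 (k): row=0 col=0 char='t'
After 2 (j): row=1 col=0 char='b'
After 3 (gg): row=0 col=0 char='t'
After 4 (k): row=0 col=0 char='t'
After 5 (0): row=0 col=0 char='t'
After 6 (gg): row=0 col=0 char='t'
After 7 (l): row=0 col=1 char='r'
After 8 (b): row=0 col=0 char='t'

Answer: tree wind  fish  grey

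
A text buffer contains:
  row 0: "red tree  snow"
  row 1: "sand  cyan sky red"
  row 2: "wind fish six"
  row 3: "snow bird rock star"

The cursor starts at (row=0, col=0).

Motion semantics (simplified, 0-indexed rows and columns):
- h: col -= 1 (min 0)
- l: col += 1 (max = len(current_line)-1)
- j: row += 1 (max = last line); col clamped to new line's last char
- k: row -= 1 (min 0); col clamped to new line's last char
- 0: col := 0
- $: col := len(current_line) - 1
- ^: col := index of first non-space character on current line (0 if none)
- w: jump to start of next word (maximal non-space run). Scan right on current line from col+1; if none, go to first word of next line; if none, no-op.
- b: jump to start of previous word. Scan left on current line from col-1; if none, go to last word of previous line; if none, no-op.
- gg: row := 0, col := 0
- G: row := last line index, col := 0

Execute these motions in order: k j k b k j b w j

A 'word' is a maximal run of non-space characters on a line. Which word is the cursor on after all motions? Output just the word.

After 1 (k): row=0 col=0 char='r'
After 2 (j): row=1 col=0 char='s'
After 3 (k): row=0 col=0 char='r'
After 4 (b): row=0 col=0 char='r'
After 5 (k): row=0 col=0 char='r'
After 6 (j): row=1 col=0 char='s'
After 7 (b): row=0 col=10 char='s'
After 8 (w): row=1 col=0 char='s'
After 9 (j): row=2 col=0 char='w'

Answer: wind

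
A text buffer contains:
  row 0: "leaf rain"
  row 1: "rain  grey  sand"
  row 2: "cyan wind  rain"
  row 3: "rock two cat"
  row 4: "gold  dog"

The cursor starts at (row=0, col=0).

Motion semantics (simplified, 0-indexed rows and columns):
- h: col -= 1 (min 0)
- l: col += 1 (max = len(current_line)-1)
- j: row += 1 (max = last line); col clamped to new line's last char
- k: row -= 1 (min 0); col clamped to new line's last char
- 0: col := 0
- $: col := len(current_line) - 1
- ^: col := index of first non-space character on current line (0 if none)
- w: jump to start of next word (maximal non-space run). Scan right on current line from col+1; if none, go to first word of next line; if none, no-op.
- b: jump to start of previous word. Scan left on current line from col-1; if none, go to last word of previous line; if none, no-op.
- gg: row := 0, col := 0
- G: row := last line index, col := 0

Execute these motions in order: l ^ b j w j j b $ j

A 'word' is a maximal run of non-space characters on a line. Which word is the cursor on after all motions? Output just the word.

After 1 (l): row=0 col=1 char='e'
After 2 (^): row=0 col=0 char='l'
After 3 (b): row=0 col=0 char='l'
After 4 (j): row=1 col=0 char='r'
After 5 (w): row=1 col=6 char='g'
After 6 (j): row=2 col=6 char='i'
After 7 (j): row=3 col=6 char='w'
After 8 (b): row=3 col=5 char='t'
After 9 ($): row=3 col=11 char='t'
After 10 (j): row=4 col=8 char='g'

Answer: dog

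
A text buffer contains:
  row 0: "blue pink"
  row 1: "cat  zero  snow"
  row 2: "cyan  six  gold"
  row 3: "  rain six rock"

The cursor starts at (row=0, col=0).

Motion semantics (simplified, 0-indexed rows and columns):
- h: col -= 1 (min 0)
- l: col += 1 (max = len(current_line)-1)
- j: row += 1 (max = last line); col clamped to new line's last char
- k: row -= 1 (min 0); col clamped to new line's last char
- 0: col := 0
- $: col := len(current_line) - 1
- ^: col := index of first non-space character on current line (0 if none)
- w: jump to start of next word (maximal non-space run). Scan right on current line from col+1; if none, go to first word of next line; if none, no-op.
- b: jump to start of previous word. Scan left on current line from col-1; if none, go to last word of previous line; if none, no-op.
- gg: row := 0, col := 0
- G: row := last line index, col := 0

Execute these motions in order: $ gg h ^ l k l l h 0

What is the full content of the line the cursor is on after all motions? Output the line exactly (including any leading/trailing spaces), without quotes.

After 1 ($): row=0 col=8 char='k'
After 2 (gg): row=0 col=0 char='b'
After 3 (h): row=0 col=0 char='b'
After 4 (^): row=0 col=0 char='b'
After 5 (l): row=0 col=1 char='l'
After 6 (k): row=0 col=1 char='l'
After 7 (l): row=0 col=2 char='u'
After 8 (l): row=0 col=3 char='e'
After 9 (h): row=0 col=2 char='u'
After 10 (0): row=0 col=0 char='b'

Answer: blue pink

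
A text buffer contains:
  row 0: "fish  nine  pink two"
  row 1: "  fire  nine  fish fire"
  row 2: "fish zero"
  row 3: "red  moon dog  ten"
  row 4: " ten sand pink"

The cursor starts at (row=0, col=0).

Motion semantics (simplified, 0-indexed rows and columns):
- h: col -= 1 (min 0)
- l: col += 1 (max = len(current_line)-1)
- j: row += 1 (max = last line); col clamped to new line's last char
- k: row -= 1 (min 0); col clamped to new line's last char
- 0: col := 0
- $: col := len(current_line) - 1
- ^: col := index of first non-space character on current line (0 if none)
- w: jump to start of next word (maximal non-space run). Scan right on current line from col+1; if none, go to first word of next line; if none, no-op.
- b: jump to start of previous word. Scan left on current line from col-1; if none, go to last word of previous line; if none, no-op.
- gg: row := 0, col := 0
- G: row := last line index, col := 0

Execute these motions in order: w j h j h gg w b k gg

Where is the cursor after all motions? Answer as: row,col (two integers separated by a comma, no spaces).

After 1 (w): row=0 col=6 char='n'
After 2 (j): row=1 col=6 char='_'
After 3 (h): row=1 col=5 char='e'
After 4 (j): row=2 col=5 char='z'
After 5 (h): row=2 col=4 char='_'
After 6 (gg): row=0 col=0 char='f'
After 7 (w): row=0 col=6 char='n'
After 8 (b): row=0 col=0 char='f'
After 9 (k): row=0 col=0 char='f'
After 10 (gg): row=0 col=0 char='f'

Answer: 0,0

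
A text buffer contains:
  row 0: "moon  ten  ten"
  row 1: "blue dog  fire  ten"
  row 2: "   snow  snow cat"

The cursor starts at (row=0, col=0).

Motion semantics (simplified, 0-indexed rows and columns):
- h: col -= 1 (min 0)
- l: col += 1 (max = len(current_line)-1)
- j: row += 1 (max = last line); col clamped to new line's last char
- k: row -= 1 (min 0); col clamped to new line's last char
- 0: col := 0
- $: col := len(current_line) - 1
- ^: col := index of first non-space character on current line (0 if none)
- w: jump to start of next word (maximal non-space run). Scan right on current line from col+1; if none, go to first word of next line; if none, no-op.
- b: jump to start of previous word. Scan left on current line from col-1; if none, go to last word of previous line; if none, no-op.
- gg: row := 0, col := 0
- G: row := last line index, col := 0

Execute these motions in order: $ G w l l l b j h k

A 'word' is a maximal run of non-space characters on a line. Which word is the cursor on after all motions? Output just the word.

Answer: blue

Derivation:
After 1 ($): row=0 col=13 char='n'
After 2 (G): row=2 col=0 char='_'
After 3 (w): row=2 col=3 char='s'
After 4 (l): row=2 col=4 char='n'
After 5 (l): row=2 col=5 char='o'
After 6 (l): row=2 col=6 char='w'
After 7 (b): row=2 col=3 char='s'
After 8 (j): row=2 col=3 char='s'
After 9 (h): row=2 col=2 char='_'
After 10 (k): row=1 col=2 char='u'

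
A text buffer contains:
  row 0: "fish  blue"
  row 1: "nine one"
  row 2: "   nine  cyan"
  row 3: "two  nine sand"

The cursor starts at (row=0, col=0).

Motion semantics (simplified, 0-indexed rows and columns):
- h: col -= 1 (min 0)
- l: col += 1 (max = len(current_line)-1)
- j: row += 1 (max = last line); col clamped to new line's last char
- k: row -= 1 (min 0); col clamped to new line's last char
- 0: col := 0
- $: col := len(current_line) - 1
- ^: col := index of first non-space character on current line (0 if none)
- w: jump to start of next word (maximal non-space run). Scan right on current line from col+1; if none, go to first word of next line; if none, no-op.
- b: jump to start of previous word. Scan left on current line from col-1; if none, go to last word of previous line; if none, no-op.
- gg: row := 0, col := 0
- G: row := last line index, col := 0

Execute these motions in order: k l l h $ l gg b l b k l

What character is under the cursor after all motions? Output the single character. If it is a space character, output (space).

After 1 (k): row=0 col=0 char='f'
After 2 (l): row=0 col=1 char='i'
After 3 (l): row=0 col=2 char='s'
After 4 (h): row=0 col=1 char='i'
After 5 ($): row=0 col=9 char='e'
After 6 (l): row=0 col=9 char='e'
After 7 (gg): row=0 col=0 char='f'
After 8 (b): row=0 col=0 char='f'
After 9 (l): row=0 col=1 char='i'
After 10 (b): row=0 col=0 char='f'
After 11 (k): row=0 col=0 char='f'
After 12 (l): row=0 col=1 char='i'

Answer: i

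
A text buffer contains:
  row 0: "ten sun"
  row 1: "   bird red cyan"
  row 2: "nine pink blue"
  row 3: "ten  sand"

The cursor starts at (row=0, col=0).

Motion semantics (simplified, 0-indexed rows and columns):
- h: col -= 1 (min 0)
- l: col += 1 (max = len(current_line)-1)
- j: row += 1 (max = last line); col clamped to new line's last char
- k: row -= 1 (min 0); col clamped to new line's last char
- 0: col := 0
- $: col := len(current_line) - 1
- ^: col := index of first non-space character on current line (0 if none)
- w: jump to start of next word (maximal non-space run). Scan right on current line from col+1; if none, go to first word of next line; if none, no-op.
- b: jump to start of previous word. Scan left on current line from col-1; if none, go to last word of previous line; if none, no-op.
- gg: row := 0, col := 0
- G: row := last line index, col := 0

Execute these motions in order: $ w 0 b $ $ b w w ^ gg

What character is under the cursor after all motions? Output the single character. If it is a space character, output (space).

Answer: t

Derivation:
After 1 ($): row=0 col=6 char='n'
After 2 (w): row=1 col=3 char='b'
After 3 (0): row=1 col=0 char='_'
After 4 (b): row=0 col=4 char='s'
After 5 ($): row=0 col=6 char='n'
After 6 ($): row=0 col=6 char='n'
After 7 (b): row=0 col=4 char='s'
After 8 (w): row=1 col=3 char='b'
After 9 (w): row=1 col=8 char='r'
After 10 (^): row=1 col=3 char='b'
After 11 (gg): row=0 col=0 char='t'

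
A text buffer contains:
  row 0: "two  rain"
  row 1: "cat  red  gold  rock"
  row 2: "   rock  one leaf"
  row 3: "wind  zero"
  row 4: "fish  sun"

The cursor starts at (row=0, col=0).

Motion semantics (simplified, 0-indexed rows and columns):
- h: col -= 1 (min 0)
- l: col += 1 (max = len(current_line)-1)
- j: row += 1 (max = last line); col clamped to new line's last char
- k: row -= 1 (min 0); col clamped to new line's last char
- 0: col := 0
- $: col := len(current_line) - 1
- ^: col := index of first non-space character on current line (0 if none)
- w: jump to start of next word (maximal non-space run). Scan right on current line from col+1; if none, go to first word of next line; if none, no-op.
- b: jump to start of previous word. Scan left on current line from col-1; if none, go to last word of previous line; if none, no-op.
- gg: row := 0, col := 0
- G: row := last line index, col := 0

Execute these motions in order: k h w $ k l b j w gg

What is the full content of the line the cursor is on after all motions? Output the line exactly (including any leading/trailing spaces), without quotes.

Answer: two  rain

Derivation:
After 1 (k): row=0 col=0 char='t'
After 2 (h): row=0 col=0 char='t'
After 3 (w): row=0 col=5 char='r'
After 4 ($): row=0 col=8 char='n'
After 5 (k): row=0 col=8 char='n'
After 6 (l): row=0 col=8 char='n'
After 7 (b): row=0 col=5 char='r'
After 8 (j): row=1 col=5 char='r'
After 9 (w): row=1 col=10 char='g'
After 10 (gg): row=0 col=0 char='t'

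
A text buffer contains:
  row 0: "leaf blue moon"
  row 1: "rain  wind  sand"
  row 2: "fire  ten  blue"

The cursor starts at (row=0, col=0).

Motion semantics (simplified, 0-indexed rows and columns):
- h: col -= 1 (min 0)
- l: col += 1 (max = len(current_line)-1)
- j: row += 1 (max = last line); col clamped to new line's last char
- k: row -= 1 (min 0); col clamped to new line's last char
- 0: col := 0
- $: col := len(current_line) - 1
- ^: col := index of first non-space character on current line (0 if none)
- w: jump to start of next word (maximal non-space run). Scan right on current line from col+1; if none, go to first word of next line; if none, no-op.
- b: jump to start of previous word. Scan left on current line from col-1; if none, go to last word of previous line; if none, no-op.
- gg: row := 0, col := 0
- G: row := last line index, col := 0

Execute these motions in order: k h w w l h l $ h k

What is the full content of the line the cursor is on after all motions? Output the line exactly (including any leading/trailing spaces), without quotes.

Answer: leaf blue moon

Derivation:
After 1 (k): row=0 col=0 char='l'
After 2 (h): row=0 col=0 char='l'
After 3 (w): row=0 col=5 char='b'
After 4 (w): row=0 col=10 char='m'
After 5 (l): row=0 col=11 char='o'
After 6 (h): row=0 col=10 char='m'
After 7 (l): row=0 col=11 char='o'
After 8 ($): row=0 col=13 char='n'
After 9 (h): row=0 col=12 char='o'
After 10 (k): row=0 col=12 char='o'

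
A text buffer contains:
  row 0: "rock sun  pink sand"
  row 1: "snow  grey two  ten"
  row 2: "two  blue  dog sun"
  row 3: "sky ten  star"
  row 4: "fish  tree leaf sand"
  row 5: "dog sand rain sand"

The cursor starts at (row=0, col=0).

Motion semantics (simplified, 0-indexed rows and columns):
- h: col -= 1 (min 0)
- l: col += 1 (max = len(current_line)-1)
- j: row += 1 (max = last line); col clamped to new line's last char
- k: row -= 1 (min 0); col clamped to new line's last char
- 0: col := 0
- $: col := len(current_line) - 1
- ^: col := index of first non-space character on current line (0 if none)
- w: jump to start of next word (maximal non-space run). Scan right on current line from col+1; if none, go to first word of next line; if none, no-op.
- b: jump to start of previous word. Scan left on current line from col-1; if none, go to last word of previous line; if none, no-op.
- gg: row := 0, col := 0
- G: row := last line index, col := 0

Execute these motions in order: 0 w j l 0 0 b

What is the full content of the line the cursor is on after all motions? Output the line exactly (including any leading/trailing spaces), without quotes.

After 1 (0): row=0 col=0 char='r'
After 2 (w): row=0 col=5 char='s'
After 3 (j): row=1 col=5 char='_'
After 4 (l): row=1 col=6 char='g'
After 5 (0): row=1 col=0 char='s'
After 6 (0): row=1 col=0 char='s'
After 7 (b): row=0 col=15 char='s'

Answer: rock sun  pink sand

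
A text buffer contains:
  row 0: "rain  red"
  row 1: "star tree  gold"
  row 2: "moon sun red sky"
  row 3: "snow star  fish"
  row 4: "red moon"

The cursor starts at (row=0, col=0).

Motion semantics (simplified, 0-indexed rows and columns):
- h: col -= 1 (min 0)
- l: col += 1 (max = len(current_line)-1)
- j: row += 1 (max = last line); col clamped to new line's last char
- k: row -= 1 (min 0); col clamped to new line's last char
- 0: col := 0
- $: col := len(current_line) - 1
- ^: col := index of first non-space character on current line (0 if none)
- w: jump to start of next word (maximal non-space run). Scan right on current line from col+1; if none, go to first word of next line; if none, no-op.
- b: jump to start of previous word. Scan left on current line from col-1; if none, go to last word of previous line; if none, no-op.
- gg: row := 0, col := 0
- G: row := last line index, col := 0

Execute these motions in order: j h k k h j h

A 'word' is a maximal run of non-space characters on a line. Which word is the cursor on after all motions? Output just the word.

After 1 (j): row=1 col=0 char='s'
After 2 (h): row=1 col=0 char='s'
After 3 (k): row=0 col=0 char='r'
After 4 (k): row=0 col=0 char='r'
After 5 (h): row=0 col=0 char='r'
After 6 (j): row=1 col=0 char='s'
After 7 (h): row=1 col=0 char='s'

Answer: star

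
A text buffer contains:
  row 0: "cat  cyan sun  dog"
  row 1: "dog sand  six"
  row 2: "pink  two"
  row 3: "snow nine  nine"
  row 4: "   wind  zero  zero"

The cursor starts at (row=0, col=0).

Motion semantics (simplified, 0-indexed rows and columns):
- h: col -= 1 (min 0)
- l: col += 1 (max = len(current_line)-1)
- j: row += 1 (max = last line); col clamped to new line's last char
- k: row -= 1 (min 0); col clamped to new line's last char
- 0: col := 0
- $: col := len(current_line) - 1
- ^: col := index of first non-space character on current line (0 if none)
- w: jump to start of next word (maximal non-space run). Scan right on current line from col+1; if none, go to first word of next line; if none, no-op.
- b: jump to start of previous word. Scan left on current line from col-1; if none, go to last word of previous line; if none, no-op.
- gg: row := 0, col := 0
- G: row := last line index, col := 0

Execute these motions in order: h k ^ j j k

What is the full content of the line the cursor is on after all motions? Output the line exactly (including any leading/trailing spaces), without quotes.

After 1 (h): row=0 col=0 char='c'
After 2 (k): row=0 col=0 char='c'
After 3 (^): row=0 col=0 char='c'
After 4 (j): row=1 col=0 char='d'
After 5 (j): row=2 col=0 char='p'
After 6 (k): row=1 col=0 char='d'

Answer: dog sand  six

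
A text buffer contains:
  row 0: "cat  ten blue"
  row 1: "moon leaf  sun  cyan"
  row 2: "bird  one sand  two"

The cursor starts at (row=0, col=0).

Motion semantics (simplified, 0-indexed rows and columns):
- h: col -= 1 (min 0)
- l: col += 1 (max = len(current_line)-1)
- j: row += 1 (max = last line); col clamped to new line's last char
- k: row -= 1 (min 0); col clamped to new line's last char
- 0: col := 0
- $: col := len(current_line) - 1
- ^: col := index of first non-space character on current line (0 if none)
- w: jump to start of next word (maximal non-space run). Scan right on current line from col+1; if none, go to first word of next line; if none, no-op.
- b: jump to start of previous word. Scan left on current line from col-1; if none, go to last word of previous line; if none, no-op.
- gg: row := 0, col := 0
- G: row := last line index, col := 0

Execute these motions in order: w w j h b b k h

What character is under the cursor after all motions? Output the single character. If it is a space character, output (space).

Answer: c

Derivation:
After 1 (w): row=0 col=5 char='t'
After 2 (w): row=0 col=9 char='b'
After 3 (j): row=1 col=9 char='_'
After 4 (h): row=1 col=8 char='f'
After 5 (b): row=1 col=5 char='l'
After 6 (b): row=1 col=0 char='m'
After 7 (k): row=0 col=0 char='c'
After 8 (h): row=0 col=0 char='c'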